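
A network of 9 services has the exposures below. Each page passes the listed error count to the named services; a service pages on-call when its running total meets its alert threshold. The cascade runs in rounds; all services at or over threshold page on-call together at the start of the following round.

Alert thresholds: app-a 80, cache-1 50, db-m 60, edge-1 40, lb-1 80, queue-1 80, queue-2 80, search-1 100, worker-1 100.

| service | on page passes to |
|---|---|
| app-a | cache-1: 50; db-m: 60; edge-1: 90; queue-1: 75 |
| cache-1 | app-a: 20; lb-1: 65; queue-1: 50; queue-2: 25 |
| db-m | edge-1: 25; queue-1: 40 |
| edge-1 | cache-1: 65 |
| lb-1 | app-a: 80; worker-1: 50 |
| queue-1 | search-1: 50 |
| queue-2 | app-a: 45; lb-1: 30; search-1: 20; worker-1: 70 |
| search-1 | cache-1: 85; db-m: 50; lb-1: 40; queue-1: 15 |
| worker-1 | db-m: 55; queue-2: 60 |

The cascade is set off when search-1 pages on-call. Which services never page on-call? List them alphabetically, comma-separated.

Round 1 — search-1 pages on-call (initial).
  cache-1: +85 → 85 ≥ 50
  db-m: +50 → 50 < 60
  lb-1: +40 → 40 < 80
  queue-1: +15 → 15 < 80
Round 2 — cache-1 pages on-call.
  app-a: +20 → 20 < 80
  lb-1: +65 → 105 ≥ 80
  queue-1: +50 → 65 < 80
  queue-2: +25 → 25 < 80
Round 3 — lb-1 pages on-call.
  app-a: +80 → 100 ≥ 80
  worker-1: +50 → 50 < 100
Round 4 — app-a pages on-call.
  db-m: +60 → 110 ≥ 60
  edge-1: +90 → 90 ≥ 40
  queue-1: +75 → 140 ≥ 80
Round 5 — db-m, edge-1, queue-1 page on-call.
No further pages.

queue-2, worker-1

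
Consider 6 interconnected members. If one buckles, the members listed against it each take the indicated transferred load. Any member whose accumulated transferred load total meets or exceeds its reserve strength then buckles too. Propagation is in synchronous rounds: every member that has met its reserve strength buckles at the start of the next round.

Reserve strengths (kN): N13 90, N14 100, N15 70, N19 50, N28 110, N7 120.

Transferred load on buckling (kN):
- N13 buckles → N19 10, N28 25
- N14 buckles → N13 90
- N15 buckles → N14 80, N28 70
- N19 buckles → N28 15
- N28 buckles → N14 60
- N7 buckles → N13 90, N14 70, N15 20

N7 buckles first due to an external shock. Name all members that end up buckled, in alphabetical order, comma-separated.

Round 1 — N7 buckles (initial).
  N13: +90 → 90 ≥ 90
  N14: +70 → 70 < 100
  N15: +20 → 20 < 70
Round 2 — N13 buckles.
  N19: +10 → 10 < 50
  N28: +25 → 25 < 110
No further bucklings.

N13, N7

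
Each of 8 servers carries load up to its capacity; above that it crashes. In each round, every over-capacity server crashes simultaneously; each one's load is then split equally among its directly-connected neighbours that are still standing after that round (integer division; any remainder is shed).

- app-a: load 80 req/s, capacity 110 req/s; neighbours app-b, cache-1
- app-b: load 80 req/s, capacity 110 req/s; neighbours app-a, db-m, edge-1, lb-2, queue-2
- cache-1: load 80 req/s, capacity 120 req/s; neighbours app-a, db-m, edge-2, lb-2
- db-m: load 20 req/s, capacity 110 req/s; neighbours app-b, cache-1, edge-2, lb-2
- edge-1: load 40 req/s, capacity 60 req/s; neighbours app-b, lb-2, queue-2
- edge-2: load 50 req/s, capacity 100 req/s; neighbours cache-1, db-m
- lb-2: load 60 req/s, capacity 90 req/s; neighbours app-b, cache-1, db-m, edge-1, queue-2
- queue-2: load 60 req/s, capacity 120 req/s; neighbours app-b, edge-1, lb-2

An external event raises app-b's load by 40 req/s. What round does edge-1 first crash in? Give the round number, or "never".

Round 1 — app-b at 120 > 110. app-b crashes.
  app-b sheds 120 req/s to app-a, db-m, edge-1, lb-2, queue-2: 24 each.
    app-a: 80+24 = 104 ≤ 110
    db-m: 20+24 = 44 ≤ 110
    edge-1: 40+24 = 64 > 60
    lb-2: 60+24 = 84 ≤ 90
    queue-2: 60+24 = 84 ≤ 120
Round 2 — edge-1 crashes.
  edge-1 sheds 64 req/s to lb-2, queue-2: 32 each.
    lb-2: 84+32 = 116 > 90
    queue-2: 84+32 = 116 ≤ 120
Round 3 — lb-2 crashes.
  lb-2 sheds 116 req/s to cache-1, db-m, queue-2: 38 each (2 lost).
    cache-1: 80+38 = 118 ≤ 120
    db-m: 44+38 = 82 ≤ 110
    queue-2: 116+38 = 154 > 120
Round 4 — queue-2 crashes.
  queue-2 sheds 154 req/s: no online neighbours, lost.
No further crashes.

2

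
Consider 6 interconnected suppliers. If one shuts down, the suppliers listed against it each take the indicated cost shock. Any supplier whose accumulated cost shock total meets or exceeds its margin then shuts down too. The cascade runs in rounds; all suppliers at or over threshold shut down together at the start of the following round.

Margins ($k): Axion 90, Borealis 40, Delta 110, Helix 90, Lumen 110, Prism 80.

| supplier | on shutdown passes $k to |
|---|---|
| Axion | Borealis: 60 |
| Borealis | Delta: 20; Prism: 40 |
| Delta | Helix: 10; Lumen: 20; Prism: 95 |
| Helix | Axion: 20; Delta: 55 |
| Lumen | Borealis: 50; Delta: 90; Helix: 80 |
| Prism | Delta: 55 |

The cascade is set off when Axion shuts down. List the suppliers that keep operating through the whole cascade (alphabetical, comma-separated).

Delta, Helix, Lumen, Prism

Round 1 — Axion shuts down (initial).
  Borealis: +60 → 60 ≥ 40
Round 2 — Borealis shuts down.
  Delta: +20 → 20 < 110
  Prism: +40 → 40 < 80
No further shutdowns.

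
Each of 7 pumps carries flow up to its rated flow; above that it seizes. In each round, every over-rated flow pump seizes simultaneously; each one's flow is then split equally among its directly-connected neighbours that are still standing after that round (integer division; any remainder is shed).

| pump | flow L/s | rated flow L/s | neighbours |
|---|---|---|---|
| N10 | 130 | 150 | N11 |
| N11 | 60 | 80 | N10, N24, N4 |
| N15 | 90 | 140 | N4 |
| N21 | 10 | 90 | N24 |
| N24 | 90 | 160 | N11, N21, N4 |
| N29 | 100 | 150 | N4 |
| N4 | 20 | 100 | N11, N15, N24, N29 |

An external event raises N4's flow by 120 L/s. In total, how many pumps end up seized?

Round 1 — N4 at 140 > 100. N4 seizes.
  N4 sheds 140 L/s to N11, N15, N24, N29: 35 each.
    N11: 60+35 = 95 > 80
    N15: 90+35 = 125 ≤ 140
    N24: 90+35 = 125 ≤ 160
    N29: 100+35 = 135 ≤ 150
Round 2 — N11 seizes.
  N11 sheds 95 L/s to N10, N24: 47 each (1 lost).
    N10: 130+47 = 177 > 150
    N24: 125+47 = 172 > 160
Round 3 — N10, N24 seize.
  N10 sheds 177 L/s: no online neighbours, lost.
  N24 sheds 172 L/s to N21: 172 each.
    N21: 10+172 = 182 > 90
Round 4 — N21 seizes.
  N21 sheds 182 L/s: no online neighbours, lost.
No further seizures.

5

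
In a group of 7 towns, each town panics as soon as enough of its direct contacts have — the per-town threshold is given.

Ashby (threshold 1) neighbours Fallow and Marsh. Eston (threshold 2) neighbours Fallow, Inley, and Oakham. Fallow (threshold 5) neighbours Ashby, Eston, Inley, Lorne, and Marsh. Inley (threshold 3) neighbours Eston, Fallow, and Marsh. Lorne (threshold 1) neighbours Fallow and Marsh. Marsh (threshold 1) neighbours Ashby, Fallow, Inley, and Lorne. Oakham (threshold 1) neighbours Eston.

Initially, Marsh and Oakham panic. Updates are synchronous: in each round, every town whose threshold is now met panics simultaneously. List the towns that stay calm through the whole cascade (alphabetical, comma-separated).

Round 1 — Marsh, Oakham panic (initial).
Round 2 — checking thresholds:
  Ashby: 1 of 2 neighbours ≥ 1, panics.
  Eston: 1 of 3 neighbours < 2, holds.
  Fallow: 1 of 5 neighbours < 5, holds.
  Inley: 1 of 3 neighbours < 3, holds.
  Lorne: 1 of 2 neighbours ≥ 1, panics.
Round 3 — no new panics; cascade stops.

Eston, Fallow, Inley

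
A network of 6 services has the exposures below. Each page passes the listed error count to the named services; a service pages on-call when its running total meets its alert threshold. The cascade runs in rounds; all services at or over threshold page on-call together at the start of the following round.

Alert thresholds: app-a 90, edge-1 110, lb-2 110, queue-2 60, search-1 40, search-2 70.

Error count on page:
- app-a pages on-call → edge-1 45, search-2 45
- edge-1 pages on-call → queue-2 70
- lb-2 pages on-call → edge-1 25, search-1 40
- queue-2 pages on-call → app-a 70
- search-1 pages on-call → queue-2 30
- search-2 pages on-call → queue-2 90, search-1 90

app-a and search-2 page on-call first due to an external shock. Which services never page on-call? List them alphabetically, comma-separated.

edge-1, lb-2

Round 1 — app-a, search-2 page on-call (initial).
  edge-1: +45 → 45 < 110
  queue-2: +90 → 90 ≥ 60
  search-1: +90 → 90 ≥ 40
Round 2 — queue-2, search-1 page on-call.
No further pages.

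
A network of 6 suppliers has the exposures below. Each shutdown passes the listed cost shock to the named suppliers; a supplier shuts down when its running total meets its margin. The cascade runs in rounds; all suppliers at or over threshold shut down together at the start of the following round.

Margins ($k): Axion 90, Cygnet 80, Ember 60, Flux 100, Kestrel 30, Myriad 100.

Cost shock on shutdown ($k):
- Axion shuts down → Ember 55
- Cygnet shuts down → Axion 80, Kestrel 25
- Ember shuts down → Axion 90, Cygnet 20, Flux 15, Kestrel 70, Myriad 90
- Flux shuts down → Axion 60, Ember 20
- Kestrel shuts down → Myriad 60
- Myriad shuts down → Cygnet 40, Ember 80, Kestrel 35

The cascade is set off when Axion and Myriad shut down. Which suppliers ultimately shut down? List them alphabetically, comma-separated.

Axion, Ember, Kestrel, Myriad

Round 1 — Axion, Myriad shut down (initial).
  Cygnet: +40 → 40 < 80
  Ember: +55+80 → 135 ≥ 60
  Kestrel: +35 → 35 ≥ 30
Round 2 — Ember, Kestrel shut down.
  Cygnet: +20 → 60 < 80
  Flux: +15 → 15 < 100
No further shutdowns.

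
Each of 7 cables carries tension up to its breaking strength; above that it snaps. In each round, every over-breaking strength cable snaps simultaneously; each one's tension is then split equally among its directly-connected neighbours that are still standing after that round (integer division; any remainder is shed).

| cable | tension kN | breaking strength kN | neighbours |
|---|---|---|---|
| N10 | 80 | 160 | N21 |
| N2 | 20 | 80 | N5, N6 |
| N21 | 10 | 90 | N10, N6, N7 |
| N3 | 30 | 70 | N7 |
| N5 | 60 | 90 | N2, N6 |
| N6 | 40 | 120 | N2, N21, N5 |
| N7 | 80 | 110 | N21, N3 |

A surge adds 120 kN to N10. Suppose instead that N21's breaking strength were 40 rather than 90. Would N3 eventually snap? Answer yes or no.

yes

With N21's breaking strength at 40:
Round 1 — N10 at 200 > 160. N10 snaps.
  N10 sheds 200 kN to N21: 200 each.
    N21: 10+200 = 210 > 40
Round 2 — N21 snaps.
  N21 sheds 210 kN to N6, N7: 105 each.
    N6: 40+105 = 145 > 120
    N7: 80+105 = 185 > 110
Round 3 — N6, N7 snap.
  N6 sheds 145 kN to N2, N5: 72 each (1 lost).
    N2: 20+72 = 92 > 80
    N5: 60+72 = 132 > 90
  N7 sheds 185 kN to N3: 185 each.
    N3: 30+185 = 215 > 70
Round 4 — N2, N3, N5 snap.
  N2 sheds 92 kN: no online neighbours, lost.
  N3 sheds 215 kN: no online neighbours, lost.
  N5 sheds 132 kN: no online neighbours, lost.
No further breaks.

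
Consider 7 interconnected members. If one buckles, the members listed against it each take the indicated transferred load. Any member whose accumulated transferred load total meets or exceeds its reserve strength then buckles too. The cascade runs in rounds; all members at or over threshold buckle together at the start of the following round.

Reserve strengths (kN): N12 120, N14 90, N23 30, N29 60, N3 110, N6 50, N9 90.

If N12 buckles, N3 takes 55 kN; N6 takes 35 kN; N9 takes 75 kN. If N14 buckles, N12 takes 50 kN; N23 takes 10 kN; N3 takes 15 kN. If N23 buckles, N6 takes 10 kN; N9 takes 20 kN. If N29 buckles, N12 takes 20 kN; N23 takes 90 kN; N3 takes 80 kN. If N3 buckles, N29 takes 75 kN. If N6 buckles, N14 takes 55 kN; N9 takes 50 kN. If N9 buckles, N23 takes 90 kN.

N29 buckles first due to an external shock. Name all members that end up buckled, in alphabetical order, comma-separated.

N23, N29

Round 1 — N29 buckles (initial).
  N12: +20 → 20 < 120
  N23: +90 → 90 ≥ 30
  N3: +80 → 80 < 110
Round 2 — N23 buckles.
  N6: +10 → 10 < 50
  N9: +20 → 20 < 90
No further bucklings.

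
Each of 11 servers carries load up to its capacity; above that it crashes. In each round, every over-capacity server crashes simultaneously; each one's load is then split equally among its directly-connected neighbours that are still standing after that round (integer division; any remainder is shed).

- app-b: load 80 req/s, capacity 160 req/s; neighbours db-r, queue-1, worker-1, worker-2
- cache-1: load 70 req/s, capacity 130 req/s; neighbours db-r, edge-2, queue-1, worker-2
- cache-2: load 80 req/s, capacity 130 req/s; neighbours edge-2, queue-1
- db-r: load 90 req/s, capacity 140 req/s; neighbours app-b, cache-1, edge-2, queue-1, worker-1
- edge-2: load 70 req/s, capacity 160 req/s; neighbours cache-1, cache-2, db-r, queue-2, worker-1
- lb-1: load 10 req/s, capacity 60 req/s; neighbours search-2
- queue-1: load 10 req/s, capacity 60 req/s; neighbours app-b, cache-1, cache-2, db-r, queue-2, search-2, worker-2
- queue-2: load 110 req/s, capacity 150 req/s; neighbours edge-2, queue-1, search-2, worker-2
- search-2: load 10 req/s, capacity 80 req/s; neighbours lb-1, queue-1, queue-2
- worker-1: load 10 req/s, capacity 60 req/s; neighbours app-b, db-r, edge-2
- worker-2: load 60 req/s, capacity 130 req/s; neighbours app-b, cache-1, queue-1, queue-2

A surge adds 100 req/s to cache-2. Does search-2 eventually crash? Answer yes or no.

Round 1 — cache-2 at 180 > 130. cache-2 crashes.
  cache-2 sheds 180 req/s to edge-2, queue-1: 90 each.
    edge-2: 70+90 = 160 ≤ 160
    queue-1: 10+90 = 100 > 60
Round 2 — queue-1 crashes.
  queue-1 sheds 100 req/s to app-b, cache-1, db-r, queue-2, search-2, worker-2: 16 each (4 lost).
    app-b: 80+16 = 96 ≤ 160
    cache-1: 70+16 = 86 ≤ 130
    db-r: 90+16 = 106 ≤ 140
    queue-2: 110+16 = 126 ≤ 150
    search-2: 10+16 = 26 ≤ 80
    worker-2: 60+16 = 76 ≤ 130
No further crashes.

no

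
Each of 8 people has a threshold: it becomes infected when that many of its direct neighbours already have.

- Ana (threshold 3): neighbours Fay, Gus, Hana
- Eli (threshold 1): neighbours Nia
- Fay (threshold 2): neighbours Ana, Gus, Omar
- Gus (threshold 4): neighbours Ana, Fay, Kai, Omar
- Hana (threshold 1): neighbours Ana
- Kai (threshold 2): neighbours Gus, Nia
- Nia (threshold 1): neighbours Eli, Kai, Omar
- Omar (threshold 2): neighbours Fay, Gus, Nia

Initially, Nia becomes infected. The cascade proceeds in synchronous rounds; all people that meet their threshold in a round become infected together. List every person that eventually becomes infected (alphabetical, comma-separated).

Round 1 — Nia becomes infected (initial).
Round 2 — checking thresholds:
  Eli: 1 of 1 neighbours ≥ 1, becomes infected.
  Kai: 1 of 2 neighbours < 2, below threshold.
  Omar: 1 of 3 neighbours < 2, below threshold.
Round 3 — no new infections; cascade stops.

Eli, Nia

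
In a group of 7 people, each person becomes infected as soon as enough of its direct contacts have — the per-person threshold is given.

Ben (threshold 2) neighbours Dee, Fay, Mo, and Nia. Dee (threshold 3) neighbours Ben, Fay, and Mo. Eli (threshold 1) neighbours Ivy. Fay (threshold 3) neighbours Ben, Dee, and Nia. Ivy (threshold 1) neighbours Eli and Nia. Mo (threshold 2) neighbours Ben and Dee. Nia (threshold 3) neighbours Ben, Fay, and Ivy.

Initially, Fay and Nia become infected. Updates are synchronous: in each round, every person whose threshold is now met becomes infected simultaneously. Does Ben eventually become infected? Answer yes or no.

yes

Round 1 — Fay, Nia become infected (initial).
Round 2 — checking thresholds:
  Ben: 2 of 4 neighbours ≥ 2, becomes infected.
  Dee: 1 of 3 neighbours < 3, not yet.
  Ivy: 1 of 2 neighbours ≥ 1, becomes infected.
Round 3 — checking thresholds:
  Dee: 2 of 3 neighbours < 3, not yet.
  Eli: 1 of 1 neighbours ≥ 1, becomes infected.
  Mo: 1 of 2 neighbours < 2, not yet.
Round 4 — no new infections; cascade stops.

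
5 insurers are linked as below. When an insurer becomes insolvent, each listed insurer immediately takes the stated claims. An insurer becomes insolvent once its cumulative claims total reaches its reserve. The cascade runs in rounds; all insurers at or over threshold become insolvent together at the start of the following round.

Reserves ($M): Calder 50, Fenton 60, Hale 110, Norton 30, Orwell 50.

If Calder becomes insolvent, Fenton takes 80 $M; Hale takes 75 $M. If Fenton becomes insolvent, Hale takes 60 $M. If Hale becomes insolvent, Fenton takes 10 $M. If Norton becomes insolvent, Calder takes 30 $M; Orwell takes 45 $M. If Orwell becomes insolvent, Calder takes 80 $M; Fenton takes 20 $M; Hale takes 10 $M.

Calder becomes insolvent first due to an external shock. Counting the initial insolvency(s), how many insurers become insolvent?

3

Round 1 — Calder becomes insolvent (initial).
  Fenton: +80 → 80 ≥ 60
  Hale: +75 → 75 < 110
Round 2 — Fenton becomes insolvent.
  Hale: +60 → 135 ≥ 110
Round 3 — Hale becomes insolvent.
No further insolvencies.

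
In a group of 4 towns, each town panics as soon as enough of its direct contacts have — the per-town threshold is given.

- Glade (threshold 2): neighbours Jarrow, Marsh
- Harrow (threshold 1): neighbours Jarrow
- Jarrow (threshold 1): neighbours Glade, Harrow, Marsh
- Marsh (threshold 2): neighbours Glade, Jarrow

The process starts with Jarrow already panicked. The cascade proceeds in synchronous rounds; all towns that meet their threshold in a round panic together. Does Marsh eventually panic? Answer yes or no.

no

Round 1 — Jarrow panics (initial).
Round 2 — checking thresholds:
  Glade: 1 of 2 neighbours < 2, not yet.
  Harrow: 1 of 1 neighbours ≥ 1, panics.
  Marsh: 1 of 2 neighbours < 2, not yet.
Round 3 — no new panics; cascade stops.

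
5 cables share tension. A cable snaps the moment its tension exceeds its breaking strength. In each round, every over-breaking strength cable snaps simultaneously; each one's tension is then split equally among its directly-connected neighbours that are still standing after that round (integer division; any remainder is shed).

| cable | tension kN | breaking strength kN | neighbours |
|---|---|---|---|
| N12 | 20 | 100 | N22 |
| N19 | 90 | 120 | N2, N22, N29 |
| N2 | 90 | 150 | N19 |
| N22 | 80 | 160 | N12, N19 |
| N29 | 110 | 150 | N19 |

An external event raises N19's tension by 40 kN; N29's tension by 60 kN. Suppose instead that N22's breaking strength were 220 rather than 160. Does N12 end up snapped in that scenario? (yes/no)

With N22's breaking strength at 220:
Round 1 — N19 at 130 > 120; N29 at 170 > 150. N19, N29 snap.
  N19 sheds 130 kN to N2, N22: 65 each.
    N2: 90+65 = 155 > 150
    N22: 80+65 = 145 ≤ 220
  N29 sheds 170 kN: no online neighbours, lost.
Round 2 — N2 snaps.
  N2 sheds 155 kN: no online neighbours, lost.
No further breaks.

no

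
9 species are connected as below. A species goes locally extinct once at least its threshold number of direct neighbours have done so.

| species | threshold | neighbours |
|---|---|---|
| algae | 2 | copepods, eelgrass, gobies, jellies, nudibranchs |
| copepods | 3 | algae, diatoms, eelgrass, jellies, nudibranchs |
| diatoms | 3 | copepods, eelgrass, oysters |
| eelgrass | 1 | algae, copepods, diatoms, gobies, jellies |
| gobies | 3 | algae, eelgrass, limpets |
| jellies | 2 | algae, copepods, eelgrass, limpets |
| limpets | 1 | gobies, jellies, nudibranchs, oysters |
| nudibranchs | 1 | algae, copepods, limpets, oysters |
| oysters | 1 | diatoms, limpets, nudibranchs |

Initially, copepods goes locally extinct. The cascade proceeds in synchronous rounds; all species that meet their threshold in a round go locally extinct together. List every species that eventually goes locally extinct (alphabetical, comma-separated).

algae, copepods, diatoms, eelgrass, gobies, jellies, limpets, nudibranchs, oysters

Round 1 — copepods goes locally extinct (initial).
Round 2 — checking thresholds:
  algae: 1 of 5 neighbours < 2, not yet.
  diatoms: 1 of 3 neighbours < 3, not yet.
  eelgrass: 1 of 5 neighbours ≥ 1, goes locally extinct.
  jellies: 1 of 4 neighbours < 2, not yet.
  nudibranchs: 1 of 4 neighbours ≥ 1, goes locally extinct.
Round 3 — checking thresholds:
  algae: 3 of 5 neighbours ≥ 2, goes locally extinct.
  diatoms: 2 of 3 neighbours < 3, not yet.
  gobies: 1 of 3 neighbours < 3, not yet.
  jellies: 2 of 4 neighbours ≥ 2, goes locally extinct.
  limpets: 1 of 4 neighbours ≥ 1, goes locally extinct.
  oysters: 1 of 3 neighbours ≥ 1, goes locally extinct.
Round 4 — checking thresholds:
  diatoms: 3 of 3 neighbours ≥ 3, goes locally extinct.
  gobies: 3 of 3 neighbours ≥ 3, goes locally extinct.
Round 5 — no new extinctions; cascade stops.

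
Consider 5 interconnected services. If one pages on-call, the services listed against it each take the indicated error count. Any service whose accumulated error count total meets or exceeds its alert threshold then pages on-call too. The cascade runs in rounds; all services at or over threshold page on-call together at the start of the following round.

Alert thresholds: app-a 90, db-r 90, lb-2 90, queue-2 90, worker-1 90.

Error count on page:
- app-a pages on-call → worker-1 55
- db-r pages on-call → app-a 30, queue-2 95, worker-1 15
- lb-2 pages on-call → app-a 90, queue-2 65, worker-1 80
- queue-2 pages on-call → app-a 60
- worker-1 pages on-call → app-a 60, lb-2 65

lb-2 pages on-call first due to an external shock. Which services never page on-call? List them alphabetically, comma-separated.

Round 1 — lb-2 pages on-call (initial).
  app-a: +90 → 90 ≥ 90
  queue-2: +65 → 65 < 90
  worker-1: +80 → 80 < 90
Round 2 — app-a pages on-call.
  worker-1: +55 → 135 ≥ 90
Round 3 — worker-1 pages on-call.
No further pages.

db-r, queue-2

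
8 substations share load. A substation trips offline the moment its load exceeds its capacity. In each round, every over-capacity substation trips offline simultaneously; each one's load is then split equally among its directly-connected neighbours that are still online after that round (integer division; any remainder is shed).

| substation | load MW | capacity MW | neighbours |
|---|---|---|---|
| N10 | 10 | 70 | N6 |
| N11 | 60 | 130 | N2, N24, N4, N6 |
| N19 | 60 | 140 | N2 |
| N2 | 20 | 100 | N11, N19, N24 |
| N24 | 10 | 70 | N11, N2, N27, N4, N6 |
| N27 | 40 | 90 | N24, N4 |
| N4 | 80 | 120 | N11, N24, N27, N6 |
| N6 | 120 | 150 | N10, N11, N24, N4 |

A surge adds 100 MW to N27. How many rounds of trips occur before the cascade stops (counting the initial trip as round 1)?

Round 1 — N27 at 140 > 90. N27 trips offline.
  N27 sheds 140 MW to N24, N4: 70 each.
    N24: 10+70 = 80 > 70
    N4: 80+70 = 150 > 120
Round 2 — N24, N4 trip offline.
  N24 sheds 80 MW to N11, N2, N6: 26 each (2 lost).
    N11: 60+26 = 86 ≤ 130
    N2: 20+26 = 46 ≤ 100
    N6: 120+26 = 146 ≤ 150
  N4 sheds 150 MW to N11, N6: 75 each.
    N11: 86+75 = 161 > 130
    N6: 146+75 = 221 > 150
Round 3 — N11, N6 trip offline.
  N11 sheds 161 MW to N2: 161 each.
    N2: 46+161 = 207 > 100
  N6 sheds 221 MW to N10: 221 each.
    N10: 10+221 = 231 > 70
Round 4 — N10, N2 trip offline.
  N10 sheds 231 MW: no online neighbours, lost.
  N2 sheds 207 MW to N19: 207 each.
    N19: 60+207 = 267 > 140
Round 5 — N19 trips offline.
  N19 sheds 267 MW: no online neighbours, lost.
No further trips.

5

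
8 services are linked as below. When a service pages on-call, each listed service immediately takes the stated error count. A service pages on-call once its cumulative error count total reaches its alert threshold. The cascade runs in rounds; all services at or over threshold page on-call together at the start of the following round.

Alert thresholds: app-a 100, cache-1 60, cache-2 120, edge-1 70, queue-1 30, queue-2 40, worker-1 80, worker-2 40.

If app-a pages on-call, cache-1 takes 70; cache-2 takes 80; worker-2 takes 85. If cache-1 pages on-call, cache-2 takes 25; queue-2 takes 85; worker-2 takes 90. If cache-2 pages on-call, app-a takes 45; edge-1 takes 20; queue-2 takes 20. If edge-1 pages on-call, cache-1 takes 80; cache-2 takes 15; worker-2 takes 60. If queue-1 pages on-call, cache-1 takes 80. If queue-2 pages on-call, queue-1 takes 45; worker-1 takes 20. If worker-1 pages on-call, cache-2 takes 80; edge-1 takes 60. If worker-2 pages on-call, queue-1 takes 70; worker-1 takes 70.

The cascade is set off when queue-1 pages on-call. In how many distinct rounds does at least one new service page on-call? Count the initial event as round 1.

4

Round 1 — queue-1 pages on-call (initial).
  cache-1: +80 → 80 ≥ 60
Round 2 — cache-1 pages on-call.
  cache-2: +25 → 25 < 120
  queue-2: +85 → 85 ≥ 40
  worker-2: +90 → 90 ≥ 40
Round 3 — queue-2, worker-2 page on-call.
  worker-1: +20+70 → 90 ≥ 80
Round 4 — worker-1 pages on-call.
  cache-2: +80 → 105 < 120
  edge-1: +60 → 60 < 70
No further pages.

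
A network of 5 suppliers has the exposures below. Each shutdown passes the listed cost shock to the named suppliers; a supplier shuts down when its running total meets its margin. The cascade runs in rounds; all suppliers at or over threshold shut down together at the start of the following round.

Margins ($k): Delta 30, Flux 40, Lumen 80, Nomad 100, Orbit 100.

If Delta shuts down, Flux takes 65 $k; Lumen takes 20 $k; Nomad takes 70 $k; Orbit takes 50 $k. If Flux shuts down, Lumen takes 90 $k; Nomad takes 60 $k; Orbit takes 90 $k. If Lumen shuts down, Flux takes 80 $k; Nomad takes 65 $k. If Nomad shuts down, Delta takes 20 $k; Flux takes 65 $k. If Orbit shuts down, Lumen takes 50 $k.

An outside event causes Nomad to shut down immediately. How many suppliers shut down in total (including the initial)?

3

Round 1 — Nomad shuts down (initial).
  Delta: +20 → 20 < 30
  Flux: +65 → 65 ≥ 40
Round 2 — Flux shuts down.
  Lumen: +90 → 90 ≥ 80
  Orbit: +90 → 90 < 100
Round 3 — Lumen shuts down.
No further shutdowns.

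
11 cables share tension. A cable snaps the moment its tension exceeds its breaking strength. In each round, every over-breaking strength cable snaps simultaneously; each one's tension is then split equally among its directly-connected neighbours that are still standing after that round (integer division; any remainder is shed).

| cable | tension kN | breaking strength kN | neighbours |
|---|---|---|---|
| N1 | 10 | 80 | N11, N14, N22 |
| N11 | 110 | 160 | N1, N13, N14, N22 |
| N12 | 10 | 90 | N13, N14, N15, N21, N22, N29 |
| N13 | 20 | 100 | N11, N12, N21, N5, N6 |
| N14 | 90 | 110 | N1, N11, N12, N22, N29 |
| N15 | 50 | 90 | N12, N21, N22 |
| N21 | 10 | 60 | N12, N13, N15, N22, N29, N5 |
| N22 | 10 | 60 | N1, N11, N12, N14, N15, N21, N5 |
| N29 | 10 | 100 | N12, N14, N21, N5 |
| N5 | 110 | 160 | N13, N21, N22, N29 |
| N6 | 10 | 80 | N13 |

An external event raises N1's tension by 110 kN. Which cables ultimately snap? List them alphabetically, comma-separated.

N1, N11, N12, N13, N14, N15, N21, N22, N29, N5

Round 1 — N1 at 120 > 80. N1 snaps.
  N1 sheds 120 kN to N11, N14, N22: 40 each.
    N11: 110+40 = 150 ≤ 160
    N14: 90+40 = 130 > 110
    N22: 10+40 = 50 ≤ 60
Round 2 — N14 snaps.
  N14 sheds 130 kN to N11, N12, N22, N29: 32 each (2 lost).
    N11: 150+32 = 182 > 160
    N12: 10+32 = 42 ≤ 90
    N22: 50+32 = 82 > 60
    N29: 10+32 = 42 ≤ 100
Round 3 — N11, N22 snap.
  N11 sheds 182 kN to N13: 182 each.
    N13: 20+182 = 202 > 100
  N22 sheds 82 kN to N12, N15, N21, N5: 20 each (2 lost).
    N12: 42+20 = 62 ≤ 90
    N15: 50+20 = 70 ≤ 90
    N21: 10+20 = 30 ≤ 60
    N5: 110+20 = 130 ≤ 160
Round 4 — N13 snaps.
  N13 sheds 202 kN to N12, N21, N5, N6: 50 each (2 lost).
    N12: 62+50 = 112 > 90
    N21: 30+50 = 80 > 60
    N5: 130+50 = 180 > 160
    N6: 10+50 = 60 ≤ 80
Round 5 — N12, N21, N5 snap.
  N12 sheds 112 kN to N15, N29: 56 each.
    N15: 70+56 = 126 > 90
    N29: 42+56 = 98 ≤ 100
  N21 sheds 80 kN to N15, N29: 40 each.
    N15: 126+40 = 166 > 90
    N29: 98+40 = 138 > 100
  N5 sheds 180 kN to N29: 180 each.
    N29: 138+180 = 318 > 100
Round 6 — N15, N29 snap.
  N15 sheds 166 kN: no online neighbours, lost.
  N29 sheds 318 kN: no online neighbours, lost.
No further breaks.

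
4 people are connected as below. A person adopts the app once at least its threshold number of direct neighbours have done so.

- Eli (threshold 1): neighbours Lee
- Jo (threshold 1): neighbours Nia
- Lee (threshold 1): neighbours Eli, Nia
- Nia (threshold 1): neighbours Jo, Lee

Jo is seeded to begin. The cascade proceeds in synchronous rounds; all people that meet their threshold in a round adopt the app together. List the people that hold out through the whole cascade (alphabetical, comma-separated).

Round 1 — Jo adopts the app (initial).
Round 2 — checking thresholds:
  Nia: 1 of 2 neighbours ≥ 1, adopts the app.
Round 3 — checking thresholds:
  Lee: 1 of 2 neighbours ≥ 1, adopts the app.
Round 4 — checking thresholds:
  Eli: 1 of 1 neighbours ≥ 1, adopts the app.
Round 5 — no new adoptions; cascade stops.

none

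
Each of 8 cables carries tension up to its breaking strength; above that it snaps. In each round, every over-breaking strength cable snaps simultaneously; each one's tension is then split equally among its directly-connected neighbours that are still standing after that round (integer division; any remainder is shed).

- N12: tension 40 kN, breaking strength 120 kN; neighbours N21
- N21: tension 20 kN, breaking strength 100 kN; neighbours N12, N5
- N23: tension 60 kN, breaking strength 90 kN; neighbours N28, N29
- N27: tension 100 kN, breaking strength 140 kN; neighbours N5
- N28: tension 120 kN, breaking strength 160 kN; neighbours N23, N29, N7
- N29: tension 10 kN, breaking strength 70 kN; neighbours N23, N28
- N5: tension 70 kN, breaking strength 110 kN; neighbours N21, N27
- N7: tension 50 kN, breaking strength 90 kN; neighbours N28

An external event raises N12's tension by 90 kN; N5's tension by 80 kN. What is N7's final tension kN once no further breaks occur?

Round 1 — N12 at 130 > 120; N5 at 150 > 110. N12, N5 snap.
  N12 sheds 130 kN to N21: 130 each.
    N21: 20+130 = 150 > 100
  N5 sheds 150 kN to N21, N27: 75 each.
    N21: 150+75 = 225 > 100
    N27: 100+75 = 175 > 140
Round 2 — N21, N27 snap.
  N21 sheds 225 kN: no online neighbours, lost.
  N27 sheds 175 kN: no online neighbours, lost.
No further breaks.

50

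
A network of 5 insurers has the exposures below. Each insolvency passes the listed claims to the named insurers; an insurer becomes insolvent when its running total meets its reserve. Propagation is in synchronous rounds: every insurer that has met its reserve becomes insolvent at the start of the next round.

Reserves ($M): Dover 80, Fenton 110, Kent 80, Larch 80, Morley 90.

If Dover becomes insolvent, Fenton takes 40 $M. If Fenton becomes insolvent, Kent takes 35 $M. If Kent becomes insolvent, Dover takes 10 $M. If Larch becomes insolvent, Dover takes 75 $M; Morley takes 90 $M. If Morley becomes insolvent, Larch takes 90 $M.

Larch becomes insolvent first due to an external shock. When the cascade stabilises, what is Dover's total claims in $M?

75

Round 1 — Larch becomes insolvent (initial).
  Dover: +75 → 75 < 80
  Morley: +90 → 90 ≥ 90
Round 2 — Morley becomes insolvent.
No further insolvencies.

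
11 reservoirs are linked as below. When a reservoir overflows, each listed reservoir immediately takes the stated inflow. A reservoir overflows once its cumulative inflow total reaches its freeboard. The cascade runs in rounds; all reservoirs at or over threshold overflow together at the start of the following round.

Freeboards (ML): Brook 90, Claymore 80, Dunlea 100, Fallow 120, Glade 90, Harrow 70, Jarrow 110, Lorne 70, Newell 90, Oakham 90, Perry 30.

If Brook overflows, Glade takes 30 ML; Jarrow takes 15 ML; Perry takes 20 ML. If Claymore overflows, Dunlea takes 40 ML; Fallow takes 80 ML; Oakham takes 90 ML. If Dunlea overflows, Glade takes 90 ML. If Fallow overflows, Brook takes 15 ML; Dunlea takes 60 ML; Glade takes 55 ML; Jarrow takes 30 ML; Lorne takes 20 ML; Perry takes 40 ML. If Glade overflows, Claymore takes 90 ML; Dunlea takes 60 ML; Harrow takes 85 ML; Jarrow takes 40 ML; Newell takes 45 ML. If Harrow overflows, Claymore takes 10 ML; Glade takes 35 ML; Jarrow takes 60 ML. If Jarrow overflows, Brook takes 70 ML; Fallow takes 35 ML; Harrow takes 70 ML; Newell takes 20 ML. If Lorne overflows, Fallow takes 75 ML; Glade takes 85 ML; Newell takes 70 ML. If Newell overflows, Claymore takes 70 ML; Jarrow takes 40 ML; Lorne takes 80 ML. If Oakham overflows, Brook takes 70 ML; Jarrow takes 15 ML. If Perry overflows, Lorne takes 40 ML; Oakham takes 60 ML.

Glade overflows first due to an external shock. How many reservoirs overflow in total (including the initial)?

Round 1 — Glade overflows (initial).
  Claymore: +90 → 90 ≥ 80
  Dunlea: +60 → 60 < 100
  Harrow: +85 → 85 ≥ 70
  Jarrow: +40 → 40 < 110
  Newell: +45 → 45 < 90
Round 2 — Claymore, Harrow overflow.
  Dunlea: +40 → 100 ≥ 100
  Fallow: +80 → 80 < 120
  Jarrow: +60 → 100 < 110
  Oakham: +90 → 90 ≥ 90
Round 3 — Dunlea, Oakham overflow.
  Brook: +70 → 70 < 90
  Jarrow: +15 → 115 ≥ 110
Round 4 — Jarrow overflows.
  Brook: +70 → 140 ≥ 90
  Fallow: +35 → 115 < 120
  Newell: +20 → 65 < 90
Round 5 — Brook overflows.
  Perry: +20 → 20 < 30
No further overflows.

7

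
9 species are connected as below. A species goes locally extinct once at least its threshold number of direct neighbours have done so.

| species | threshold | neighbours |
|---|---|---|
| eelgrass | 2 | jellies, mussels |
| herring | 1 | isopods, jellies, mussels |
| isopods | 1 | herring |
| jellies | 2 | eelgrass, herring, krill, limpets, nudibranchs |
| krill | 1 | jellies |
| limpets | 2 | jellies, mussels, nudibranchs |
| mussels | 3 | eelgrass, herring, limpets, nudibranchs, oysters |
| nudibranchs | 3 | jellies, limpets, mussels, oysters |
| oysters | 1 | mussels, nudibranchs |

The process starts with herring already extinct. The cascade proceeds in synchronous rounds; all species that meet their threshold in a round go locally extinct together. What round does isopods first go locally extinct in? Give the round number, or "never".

Round 1 — herring goes locally extinct (initial).
Round 2 — checking thresholds:
  isopods: 1 of 1 neighbours ≥ 1, goes locally extinct.
  jellies: 1 of 5 neighbours < 2, below threshold.
  mussels: 1 of 5 neighbours < 3, below threshold.
Round 3 — no new extinctions; cascade stops.

2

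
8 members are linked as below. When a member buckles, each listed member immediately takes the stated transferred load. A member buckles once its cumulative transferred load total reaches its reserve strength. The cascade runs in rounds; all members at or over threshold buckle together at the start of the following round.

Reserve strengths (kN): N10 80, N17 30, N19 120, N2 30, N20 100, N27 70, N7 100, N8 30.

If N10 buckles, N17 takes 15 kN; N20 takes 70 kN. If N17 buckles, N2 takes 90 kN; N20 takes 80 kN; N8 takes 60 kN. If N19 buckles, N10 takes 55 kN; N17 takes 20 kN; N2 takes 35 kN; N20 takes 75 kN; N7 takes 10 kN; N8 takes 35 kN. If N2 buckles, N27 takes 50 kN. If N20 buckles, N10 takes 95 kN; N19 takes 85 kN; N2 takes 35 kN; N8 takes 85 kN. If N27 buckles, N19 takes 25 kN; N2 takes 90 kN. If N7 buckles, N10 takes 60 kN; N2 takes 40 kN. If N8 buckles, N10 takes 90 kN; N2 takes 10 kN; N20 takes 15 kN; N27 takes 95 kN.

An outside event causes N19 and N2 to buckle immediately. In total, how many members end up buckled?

7

Round 1 — N19, N2 buckle (initial).
  N10: +55 → 55 < 80
  N17: +20 → 20 < 30
  N20: +75 → 75 < 100
  N27: +50 → 50 < 70
  N7: +10 → 10 < 100
  N8: +35 → 35 ≥ 30
Round 2 — N8 buckles.
  N10: +90 → 145 ≥ 80
  N20: +15 → 90 < 100
  N27: +95 → 145 ≥ 70
Round 3 — N10, N27 buckle.
  N17: +15 → 35 ≥ 30
  N20: +70 → 160 ≥ 100
Round 4 — N17, N20 buckle.
No further bucklings.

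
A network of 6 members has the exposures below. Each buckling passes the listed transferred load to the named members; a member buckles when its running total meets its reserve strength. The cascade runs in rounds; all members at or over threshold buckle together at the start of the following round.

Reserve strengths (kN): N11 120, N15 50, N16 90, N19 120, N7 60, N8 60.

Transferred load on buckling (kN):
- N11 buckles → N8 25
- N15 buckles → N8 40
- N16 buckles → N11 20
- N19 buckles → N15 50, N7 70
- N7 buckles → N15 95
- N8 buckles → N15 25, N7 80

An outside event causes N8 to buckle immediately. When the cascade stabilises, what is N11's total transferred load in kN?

Round 1 — N8 buckles (initial).
  N15: +25 → 25 < 50
  N7: +80 → 80 ≥ 60
Round 2 — N7 buckles.
  N15: +95 → 120 ≥ 50
Round 3 — N15 buckles.
No further bucklings.

0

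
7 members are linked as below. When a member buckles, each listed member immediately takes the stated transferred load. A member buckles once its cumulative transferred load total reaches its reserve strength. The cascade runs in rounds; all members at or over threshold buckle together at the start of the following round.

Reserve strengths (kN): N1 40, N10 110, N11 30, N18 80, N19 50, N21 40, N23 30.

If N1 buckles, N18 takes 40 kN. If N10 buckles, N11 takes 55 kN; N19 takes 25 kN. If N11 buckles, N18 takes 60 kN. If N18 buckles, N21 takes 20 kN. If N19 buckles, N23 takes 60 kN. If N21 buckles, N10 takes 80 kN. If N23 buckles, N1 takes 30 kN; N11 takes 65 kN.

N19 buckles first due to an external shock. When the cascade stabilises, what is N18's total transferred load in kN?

Round 1 — N19 buckles (initial).
  N23: +60 → 60 ≥ 30
Round 2 — N23 buckles.
  N1: +30 → 30 < 40
  N11: +65 → 65 ≥ 30
Round 3 — N11 buckles.
  N18: +60 → 60 < 80
No further bucklings.

60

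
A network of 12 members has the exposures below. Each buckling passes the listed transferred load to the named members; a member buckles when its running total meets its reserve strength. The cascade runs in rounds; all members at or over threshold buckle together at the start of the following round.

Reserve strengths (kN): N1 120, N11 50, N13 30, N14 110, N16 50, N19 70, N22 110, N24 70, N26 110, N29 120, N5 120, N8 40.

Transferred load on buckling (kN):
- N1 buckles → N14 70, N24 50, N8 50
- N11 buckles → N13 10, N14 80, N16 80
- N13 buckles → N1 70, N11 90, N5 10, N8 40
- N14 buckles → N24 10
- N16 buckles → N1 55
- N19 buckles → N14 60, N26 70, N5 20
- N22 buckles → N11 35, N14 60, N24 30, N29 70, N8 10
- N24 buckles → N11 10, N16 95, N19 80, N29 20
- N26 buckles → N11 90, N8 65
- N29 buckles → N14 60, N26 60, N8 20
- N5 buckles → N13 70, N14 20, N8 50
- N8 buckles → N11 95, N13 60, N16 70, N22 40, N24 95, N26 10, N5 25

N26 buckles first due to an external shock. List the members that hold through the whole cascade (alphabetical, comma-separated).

N22, N29, N5

Round 1 — N26 buckles (initial).
  N11: +90 → 90 ≥ 50
  N8: +65 → 65 ≥ 40
Round 2 — N11, N8 buckle.
  N13: +10+60 → 70 ≥ 30
  N14: +80 → 80 < 110
  N16: +80+70 → 150 ≥ 50
  N22: +40 → 40 < 110
  N24: +95 → 95 ≥ 70
  N5: +25 → 25 < 120
Round 3 — N13, N16, N24 buckle.
  N1: +70+55 → 125 ≥ 120
  N19: +80 → 80 ≥ 70
  N29: +20 → 20 < 120
  N5: +10 → 35 < 120
Round 4 — N1, N19 buckle.
  N14: +70+60 → 210 ≥ 110
  N5: +20 → 55 < 120
Round 5 — N14 buckles.
No further bucklings.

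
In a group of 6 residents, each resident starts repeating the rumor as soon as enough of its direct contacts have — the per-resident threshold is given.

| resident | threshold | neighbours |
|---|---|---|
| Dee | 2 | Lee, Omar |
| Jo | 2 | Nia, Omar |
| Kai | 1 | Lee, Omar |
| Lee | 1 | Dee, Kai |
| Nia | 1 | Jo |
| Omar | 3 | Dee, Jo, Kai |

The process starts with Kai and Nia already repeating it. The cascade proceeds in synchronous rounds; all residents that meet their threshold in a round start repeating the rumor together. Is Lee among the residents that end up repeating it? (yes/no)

yes

Round 1 — Kai, Nia start repeating the rumor (initial).
Round 2 — checking thresholds:
  Jo: 1 of 2 neighbours < 2, not yet.
  Lee: 1 of 2 neighbours ≥ 1, starts repeating the rumor.
  Omar: 1 of 3 neighbours < 3, not yet.
Round 3 — no new spreads; cascade stops.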